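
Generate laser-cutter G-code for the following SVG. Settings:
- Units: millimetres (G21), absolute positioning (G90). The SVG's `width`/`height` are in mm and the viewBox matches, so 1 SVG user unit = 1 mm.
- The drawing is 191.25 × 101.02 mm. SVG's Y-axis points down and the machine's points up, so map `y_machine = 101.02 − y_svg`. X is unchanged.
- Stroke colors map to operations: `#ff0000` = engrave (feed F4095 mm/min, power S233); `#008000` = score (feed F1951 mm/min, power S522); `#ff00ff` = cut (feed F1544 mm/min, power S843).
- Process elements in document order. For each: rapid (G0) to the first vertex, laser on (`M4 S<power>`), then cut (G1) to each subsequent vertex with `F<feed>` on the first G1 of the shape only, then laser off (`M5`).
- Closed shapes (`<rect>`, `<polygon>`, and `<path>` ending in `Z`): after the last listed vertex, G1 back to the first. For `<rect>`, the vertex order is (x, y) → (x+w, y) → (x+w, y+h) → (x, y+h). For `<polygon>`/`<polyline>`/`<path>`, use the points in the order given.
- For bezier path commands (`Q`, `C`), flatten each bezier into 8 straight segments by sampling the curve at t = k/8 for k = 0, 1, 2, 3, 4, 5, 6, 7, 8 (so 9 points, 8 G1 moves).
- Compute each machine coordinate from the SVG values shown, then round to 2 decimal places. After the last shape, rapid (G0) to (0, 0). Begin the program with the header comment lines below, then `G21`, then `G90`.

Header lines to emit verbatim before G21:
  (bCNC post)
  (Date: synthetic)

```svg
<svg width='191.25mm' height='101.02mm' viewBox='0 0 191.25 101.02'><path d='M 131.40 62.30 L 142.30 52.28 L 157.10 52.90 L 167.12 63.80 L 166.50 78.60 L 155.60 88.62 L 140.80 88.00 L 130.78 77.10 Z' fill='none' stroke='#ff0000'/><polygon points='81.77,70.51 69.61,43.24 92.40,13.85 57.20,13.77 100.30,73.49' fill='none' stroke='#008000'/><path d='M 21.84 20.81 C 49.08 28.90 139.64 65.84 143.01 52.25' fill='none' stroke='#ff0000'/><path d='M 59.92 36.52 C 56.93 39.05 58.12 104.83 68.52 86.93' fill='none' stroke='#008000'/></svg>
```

viewBox `0 0 191.25 101.02` with mm width/height → 1 unit = 1 mm. Flip: y_m = 101.02 − y_svg.

**Shape 1** — `<path>` regular polygon, stroke `#ff0000` → engrave (S233, F4095). Machine vertices: (131.40,38.72) → (142.30,48.74) → (157.10,48.12) → (167.12,37.22) → (166.50,22.42) → (155.60,12.40) → (140.80,13.02) → (130.78,23.92) → (131.40,38.72). Closed: final G1 returns to the first vertex.

**Shape 2** — `<polygon>` closed polygon, stroke `#008000` → score (S522, F1951). Machine vertices: (81.77,30.51) → (69.61,57.78) → (92.40,87.17) → (57.20,87.25) → (100.30,27.53) → (81.77,30.51). Closed: final G1 returns to the first vertex.

**Shape 3** — `<path>` cubic bezier, stroke `#ff0000` → engrave (S233, F4095). Control points (SVG): P0=(21.84,20.81), P1=(49.08,28.90), P2=(139.64,65.84), P3=(143.01,52.25); sampled at t=k/8. Machine vertices: (21.84,80.21) → (34.73,75.98) → (51.79,69.97) → (71.26,63.12) → (91.38,56.36) → (110.37,50.61) → (126.49,46.81) → (137.95,45.89) → (143.01,48.77). Open path.

**Shape 4** — `<path>` cubic bezier, stroke `#008000` → score (S522, F1951). Control points (SVG): P0=(59.92,36.52), P1=(56.93,39.05), P2=(58.12,104.83), P3=(68.52,86.93); sampled at t=k/8. Machine vertices: (59.92,64.50) → (59.00,60.87) → (58.54,53.04) → (58.58,42.72) → (59.20,31.63) → (60.44,21.51) → (62.37,14.06) → (65.04,11.01) → (68.52,14.09). Open path.

(bCNC post)
(Date: synthetic)
G21
G90
G0 X131.40 Y38.72
M4 S233
G1 X142.30 Y48.74 F4095
G1 X157.10 Y48.12
G1 X167.12 Y37.22
G1 X166.50 Y22.42
G1 X155.60 Y12.40
G1 X140.80 Y13.02
G1 X130.78 Y23.92
G1 X131.40 Y38.72
M5
G0 X81.77 Y30.51
M4 S522
G1 X69.61 Y57.78 F1951
G1 X92.40 Y87.17
G1 X57.20 Y87.25
G1 X100.30 Y27.53
G1 X81.77 Y30.51
M5
G0 X21.84 Y80.21
M4 S233
G1 X34.73 Y75.98 F4095
G1 X51.79 Y69.97
G1 X71.26 Y63.12
G1 X91.38 Y56.36
G1 X110.37 Y50.61
G1 X126.49 Y46.81
G1 X137.95 Y45.89
G1 X143.01 Y48.77
M5
G0 X59.92 Y64.50
M4 S522
G1 X59.00 Y60.87 F1951
G1 X58.54 Y53.04
G1 X58.58 Y42.72
G1 X59.20 Y31.63
G1 X60.44 Y21.51
G1 X62.37 Y14.06
G1 X65.04 Y11.01
G1 X68.52 Y14.09
M5
G0 X0.00 Y0.00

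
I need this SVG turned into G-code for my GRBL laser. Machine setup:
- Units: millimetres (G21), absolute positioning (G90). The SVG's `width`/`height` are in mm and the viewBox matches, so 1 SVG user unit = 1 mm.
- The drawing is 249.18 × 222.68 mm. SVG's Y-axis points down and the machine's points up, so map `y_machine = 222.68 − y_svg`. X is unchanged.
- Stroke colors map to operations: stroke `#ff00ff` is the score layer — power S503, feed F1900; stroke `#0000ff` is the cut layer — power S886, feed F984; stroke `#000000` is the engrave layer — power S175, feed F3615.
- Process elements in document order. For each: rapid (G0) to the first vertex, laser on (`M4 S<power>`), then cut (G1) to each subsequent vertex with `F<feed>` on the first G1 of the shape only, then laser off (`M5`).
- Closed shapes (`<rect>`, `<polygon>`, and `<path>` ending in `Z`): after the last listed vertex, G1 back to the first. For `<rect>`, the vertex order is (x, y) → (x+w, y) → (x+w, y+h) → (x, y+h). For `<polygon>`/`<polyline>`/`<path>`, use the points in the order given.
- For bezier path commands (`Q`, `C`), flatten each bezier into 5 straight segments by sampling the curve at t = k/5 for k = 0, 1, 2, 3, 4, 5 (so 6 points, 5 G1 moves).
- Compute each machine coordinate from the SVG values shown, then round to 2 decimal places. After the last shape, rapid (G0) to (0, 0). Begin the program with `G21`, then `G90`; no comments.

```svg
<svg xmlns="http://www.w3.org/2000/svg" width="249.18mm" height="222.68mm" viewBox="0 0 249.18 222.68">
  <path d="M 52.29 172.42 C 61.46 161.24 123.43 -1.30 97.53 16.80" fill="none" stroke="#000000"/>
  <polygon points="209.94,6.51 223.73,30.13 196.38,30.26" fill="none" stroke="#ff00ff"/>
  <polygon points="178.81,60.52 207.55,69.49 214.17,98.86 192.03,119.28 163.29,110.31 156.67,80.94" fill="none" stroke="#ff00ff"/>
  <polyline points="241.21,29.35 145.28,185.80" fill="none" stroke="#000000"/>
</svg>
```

G21
G90
G0 X52.29 Y50.26
M4 S175
G1 X63.00 Y72.48 F3615
G1 X79.64 Y115.08
G1 X95.44 Y162.14
G1 X103.65 Y197.72
G1 X97.53 Y205.88
M5
G0 X209.94 Y216.17
M4 S503
G1 X223.73 Y192.55 F1900
G1 X196.38 Y192.42
G1 X209.94 Y216.17
M5
G0 X178.81 Y162.16
M4 S503
G1 X207.55 Y153.19 F1900
G1 X214.17 Y123.82
G1 X192.03 Y103.40
G1 X163.29 Y112.37
G1 X156.67 Y141.74
G1 X178.81 Y162.16
M5
G0 X241.21 Y193.33
M4 S175
G1 X145.28 Y36.88 F3615
M5
G0 X0.00 Y0.00

1 u = 1 mm; y_m = 222.68 − y.

[1] `<path>` cubic bezier, #000000→engrave S175 F3615: (52.29,50.26) → (63.00,72.48) → (79.64,115.08) → (95.44,162.14) → (103.65,197.72) → (97.53,205.88)

[2] `<polygon>` regular polygon, #ff00ff→score S503 F1900: (209.94,216.17) → (223.73,192.55) → (196.38,192.42) → (209.94,216.17) (closed)

[3] `<polygon>` regular polygon, #ff00ff→score S503 F1900: (178.81,162.16) → (207.55,153.19) → (214.17,123.82) → (192.03,103.40) → (163.29,112.37) → (156.67,141.74) → (178.81,162.16) (closed)

[4] `<polyline>` line segment, #000000→engrave S175 F3615: (241.21,193.33) → (145.28,36.88)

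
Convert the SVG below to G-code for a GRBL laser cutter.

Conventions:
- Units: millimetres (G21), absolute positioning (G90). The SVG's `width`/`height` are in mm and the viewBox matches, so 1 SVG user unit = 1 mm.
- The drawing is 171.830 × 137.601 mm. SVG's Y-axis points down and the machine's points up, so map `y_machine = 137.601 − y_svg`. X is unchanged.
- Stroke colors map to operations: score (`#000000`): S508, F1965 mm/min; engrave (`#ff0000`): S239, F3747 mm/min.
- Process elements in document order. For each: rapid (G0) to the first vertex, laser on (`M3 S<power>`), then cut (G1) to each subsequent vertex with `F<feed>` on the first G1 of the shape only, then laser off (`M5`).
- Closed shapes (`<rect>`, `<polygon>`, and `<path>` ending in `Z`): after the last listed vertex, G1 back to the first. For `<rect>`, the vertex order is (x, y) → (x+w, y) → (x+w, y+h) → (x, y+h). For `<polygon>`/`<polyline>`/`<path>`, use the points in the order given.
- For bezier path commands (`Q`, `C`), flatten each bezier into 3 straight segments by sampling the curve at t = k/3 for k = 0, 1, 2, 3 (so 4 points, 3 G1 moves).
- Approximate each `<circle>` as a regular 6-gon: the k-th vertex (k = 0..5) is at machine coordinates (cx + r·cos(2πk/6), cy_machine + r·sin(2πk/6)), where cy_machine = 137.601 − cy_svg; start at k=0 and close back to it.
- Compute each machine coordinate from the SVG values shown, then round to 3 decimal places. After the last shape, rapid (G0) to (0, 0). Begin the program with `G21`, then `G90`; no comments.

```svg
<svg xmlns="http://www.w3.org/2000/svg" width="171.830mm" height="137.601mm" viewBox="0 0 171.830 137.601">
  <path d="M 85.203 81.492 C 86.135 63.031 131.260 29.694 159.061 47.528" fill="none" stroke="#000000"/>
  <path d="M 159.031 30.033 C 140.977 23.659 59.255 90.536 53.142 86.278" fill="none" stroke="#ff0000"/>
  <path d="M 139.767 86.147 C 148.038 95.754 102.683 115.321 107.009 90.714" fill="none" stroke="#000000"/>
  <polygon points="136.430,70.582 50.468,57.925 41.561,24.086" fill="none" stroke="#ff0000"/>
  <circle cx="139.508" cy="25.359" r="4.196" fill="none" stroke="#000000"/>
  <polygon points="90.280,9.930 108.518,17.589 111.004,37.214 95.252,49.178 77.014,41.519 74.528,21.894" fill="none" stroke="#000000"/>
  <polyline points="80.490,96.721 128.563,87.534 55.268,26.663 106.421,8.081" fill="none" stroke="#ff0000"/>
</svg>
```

Since the viewBox matches the mm dimensions, user units are millimetres directly. The only transform is the Y-flip y_m = 137.601 − y_svg.

Shape 1 is a cubic bezier drawn with `<path>`. Its stroke #000000 means score at S508, F1965. After flipping Y the toolpath is (85.203,56.109) → (98.588,77.082) → (127.764,93.296) → (159.061,90.073).

Shape 2 is a cubic bezier drawn with `<path>`. Its stroke #ff0000 means engrave at S239, F3747. After flipping Y the toolpath is (159.031,107.568) → (124.913,94.873) → (79.300,65.429) → (53.142,51.323).

Shape 3 is a cubic bezier drawn with `<path>`. Its stroke #000000 means score at S508, F1965. After flipping Y the toolpath is (139.767,51.454) → (133.989,40.532) → (115.417,35.000) → (107.009,46.887).

Shape 4 is a closed polygon drawn with `<polygon>`. Its stroke #ff0000 means engrave at S239, F3747. After flipping Y the toolpath is (136.430,67.019) → (50.468,79.676) → (41.561,113.515) → (136.430,67.019), returning to the start.

Shape 5 is a circle drawn with `<circle>`. Its stroke #000000 means score at S508, F1965. After flipping Y the toolpath is (143.704,112.242) → (141.606,115.876) → (137.410,115.876) → (135.312,112.242) → (137.410,108.608) → (141.606,108.608) → (143.704,112.242), returning to the start.

Shape 6 is a regular polygon drawn with `<polygon>`. Its stroke #000000 means score at S508, F1965. After flipping Y the toolpath is (90.280,127.671) → (108.518,120.012) → (111.004,100.387) → (95.252,88.423) → (77.014,96.082) → (74.528,115.707) → (90.280,127.671), returning to the start.

Shape 7 is a open polyline drawn with `<polyline>`. Its stroke #ff0000 means engrave at S239, F3747. After flipping Y the toolpath is (80.490,40.880) → (128.563,50.067) → (55.268,110.938) → (106.421,129.520).

G21
G90
G0 X85.203 Y56.109
M3 S508
G1 X98.588 Y77.082 F1965
G1 X127.764 Y93.296
G1 X159.061 Y90.073
M5
G0 X159.031 Y107.568
M3 S239
G1 X124.913 Y94.873 F3747
G1 X79.300 Y65.429
G1 X53.142 Y51.323
M5
G0 X139.767 Y51.454
M3 S508
G1 X133.989 Y40.532 F1965
G1 X115.417 Y35.000
G1 X107.009 Y46.887
M5
G0 X136.430 Y67.019
M3 S239
G1 X50.468 Y79.676 F3747
G1 X41.561 Y113.515
G1 X136.430 Y67.019
M5
G0 X143.704 Y112.242
M3 S508
G1 X141.606 Y115.876 F1965
G1 X137.410 Y115.876
G1 X135.312 Y112.242
G1 X137.410 Y108.608
G1 X141.606 Y108.608
G1 X143.704 Y112.242
M5
G0 X90.280 Y127.671
M3 S508
G1 X108.518 Y120.012 F1965
G1 X111.004 Y100.387
G1 X95.252 Y88.423
G1 X77.014 Y96.082
G1 X74.528 Y115.707
G1 X90.280 Y127.671
M5
G0 X80.490 Y40.880
M3 S239
G1 X128.563 Y50.067 F3747
G1 X55.268 Y110.938
G1 X106.421 Y129.520
M5
G0 X0.000 Y0.000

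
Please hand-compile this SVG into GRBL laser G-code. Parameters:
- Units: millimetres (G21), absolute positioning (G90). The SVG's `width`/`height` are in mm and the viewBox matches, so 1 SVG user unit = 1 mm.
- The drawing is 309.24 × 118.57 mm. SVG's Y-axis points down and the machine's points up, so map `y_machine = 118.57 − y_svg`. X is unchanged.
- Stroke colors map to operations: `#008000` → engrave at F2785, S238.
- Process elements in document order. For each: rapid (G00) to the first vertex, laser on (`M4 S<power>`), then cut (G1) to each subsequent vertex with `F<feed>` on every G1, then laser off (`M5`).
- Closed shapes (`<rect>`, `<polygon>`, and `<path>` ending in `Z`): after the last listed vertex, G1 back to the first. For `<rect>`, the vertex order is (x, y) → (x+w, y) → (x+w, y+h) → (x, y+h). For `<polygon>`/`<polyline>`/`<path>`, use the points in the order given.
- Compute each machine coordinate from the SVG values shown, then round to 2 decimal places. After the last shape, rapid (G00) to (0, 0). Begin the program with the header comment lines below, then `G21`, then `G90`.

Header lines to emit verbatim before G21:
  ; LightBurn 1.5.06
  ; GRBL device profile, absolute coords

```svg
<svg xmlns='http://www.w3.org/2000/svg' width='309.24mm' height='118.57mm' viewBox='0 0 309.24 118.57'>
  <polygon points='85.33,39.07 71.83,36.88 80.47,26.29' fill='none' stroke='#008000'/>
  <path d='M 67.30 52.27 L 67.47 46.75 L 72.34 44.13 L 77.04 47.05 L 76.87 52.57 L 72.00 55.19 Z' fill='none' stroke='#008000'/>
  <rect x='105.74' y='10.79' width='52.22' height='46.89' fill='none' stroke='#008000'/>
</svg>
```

; LightBurn 1.5.06
; GRBL device profile, absolute coords
G21
G90
G00 X85.33 Y79.50
M4 S238
G1 X71.83 Y81.69 F2785
G1 X80.47 Y92.28 F2785
G1 X85.33 Y79.50 F2785
M5
G00 X67.30 Y66.30
M4 S238
G1 X67.47 Y71.82 F2785
G1 X72.34 Y74.44 F2785
G1 X77.04 Y71.52 F2785
G1 X76.87 Y66.00 F2785
G1 X72.00 Y63.38 F2785
G1 X67.30 Y66.30 F2785
M5
G00 X105.74 Y107.78
M4 S238
G1 X157.96 Y107.78 F2785
G1 X157.96 Y60.89 F2785
G1 X105.74 Y60.89 F2785
G1 X105.74 Y107.78 F2785
M5
G00 X0.00 Y0.00

viewBox `0 0 309.24 118.57` with mm width/height → 1 unit = 1 mm. Flip: y_m = 118.57 − y_svg.

**Shape 1** — `<polygon>` regular polygon, stroke `#008000` → engrave (S238, F2785). Machine vertices: (85.33,79.50) → (71.83,81.69) → (80.47,92.28) → (85.33,79.50). Closed: final G1 returns to the first vertex.

**Shape 2** — `<path>` regular polygon, stroke `#008000` → engrave (S238, F2785). Machine vertices: (67.30,66.30) → (67.47,71.82) → (72.34,74.44) → (77.04,71.52) → (76.87,66.00) → (72.00,63.38) → (67.30,66.30). Closed: final G1 returns to the first vertex.

**Shape 3** — `<rect>` rectangle, stroke `#008000` → engrave (S238, F2785). Machine vertices: (105.74,107.78) → (157.96,107.78) → (157.96,60.89) → (105.74,60.89) → (105.74,107.78). Closed: final G1 returns to the first vertex.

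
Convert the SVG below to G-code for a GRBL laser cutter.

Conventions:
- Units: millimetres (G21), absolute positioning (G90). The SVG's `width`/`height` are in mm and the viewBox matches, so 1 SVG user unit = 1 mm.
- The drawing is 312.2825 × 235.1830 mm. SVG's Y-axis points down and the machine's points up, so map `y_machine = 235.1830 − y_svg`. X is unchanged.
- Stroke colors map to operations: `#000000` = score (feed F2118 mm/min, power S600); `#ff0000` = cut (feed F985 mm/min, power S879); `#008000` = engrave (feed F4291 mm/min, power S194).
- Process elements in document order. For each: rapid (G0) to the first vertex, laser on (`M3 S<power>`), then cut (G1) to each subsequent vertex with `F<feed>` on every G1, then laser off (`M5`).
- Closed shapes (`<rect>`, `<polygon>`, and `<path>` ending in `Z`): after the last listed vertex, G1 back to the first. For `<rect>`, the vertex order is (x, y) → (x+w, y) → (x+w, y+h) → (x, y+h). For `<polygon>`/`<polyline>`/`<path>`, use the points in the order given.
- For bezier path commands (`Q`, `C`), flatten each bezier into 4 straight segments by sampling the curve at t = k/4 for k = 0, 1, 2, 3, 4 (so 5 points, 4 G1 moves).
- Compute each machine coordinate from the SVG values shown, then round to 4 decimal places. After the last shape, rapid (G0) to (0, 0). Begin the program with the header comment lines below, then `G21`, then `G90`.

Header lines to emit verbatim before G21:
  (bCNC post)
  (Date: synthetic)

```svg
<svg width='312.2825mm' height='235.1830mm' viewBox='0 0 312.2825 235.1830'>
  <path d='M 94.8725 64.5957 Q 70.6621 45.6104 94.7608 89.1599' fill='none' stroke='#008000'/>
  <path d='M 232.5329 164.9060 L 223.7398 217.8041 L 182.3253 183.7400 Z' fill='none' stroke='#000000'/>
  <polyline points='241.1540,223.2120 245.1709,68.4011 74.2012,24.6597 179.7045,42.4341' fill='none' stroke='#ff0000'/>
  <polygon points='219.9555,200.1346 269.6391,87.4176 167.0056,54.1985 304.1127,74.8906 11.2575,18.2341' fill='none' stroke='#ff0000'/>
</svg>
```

(bCNC post)
(Date: synthetic)
G21
G90
G0 X94.8725 Y170.5873
M3 S194
G1 X85.7866 Y176.1715 F4291
G1 X82.7394 Y173.9389 F4291
G1 X85.7308 Y163.8894 F4291
G1 X94.7608 Y146.0231 F4291
M5
G0 X232.5329 Y70.2770
M3 S600
G1 X223.7398 Y17.3789 F2118
G1 X182.3253 Y51.4430 F2118
G1 X232.5329 Y70.2770 F2118
M5
G0 X241.1540 Y11.9710
M3 S879
G1 X245.1709 Y166.7819 F985
G1 X74.2012 Y210.5233 F985
G1 X179.7045 Y192.7489 F985
M5
G0 X219.9555 Y35.0484
M3 S879
G1 X269.6391 Y147.7654 F985
G1 X167.0056 Y180.9845 F985
G1 X304.1127 Y160.2924 F985
G1 X11.2575 Y216.9489 F985
G1 X219.9555 Y35.0484 F985
M5
G0 X0.0000 Y0.0000

viewBox `0 0 312.2825 235.1830` with mm width/height → 1 unit = 1 mm. Flip: y_m = 235.1830 − y_svg.

**Shape 1** — `<path>` quadratic bezier, stroke `#008000` → engrave (S194, F4291). Control points (SVG): P0=(94.8725,64.5957), P1=(70.6621,45.6104), P2=(94.7608,89.1599); sampled at t=k/4. Machine vertices: (94.8725,170.5873) → (85.7866,176.1715) → (82.7394,173.9389) → (85.7308,163.8894) → (94.7608,146.0231). Open path.

**Shape 2** — `<path>` regular polygon, stroke `#000000` → score (S600, F2118). Machine vertices: (232.5329,70.2770) → (223.7398,17.3789) → (182.3253,51.4430) → (232.5329,70.2770). Closed: final G1 returns to the first vertex.

**Shape 3** — `<polyline>` open polyline, stroke `#ff0000` → cut (S879, F985). Machine vertices: (241.1540,11.9710) → (245.1709,166.7819) → (74.2012,210.5233) → (179.7045,192.7489). Open path.

**Shape 4** — `<polygon>` closed polygon, stroke `#ff0000` → cut (S879, F985). Machine vertices: (219.9555,35.0484) → (269.6391,147.7654) → (167.0056,180.9845) → (304.1127,160.2924) → (11.2575,216.9489) → (219.9555,35.0484). Closed: final G1 returns to the first vertex.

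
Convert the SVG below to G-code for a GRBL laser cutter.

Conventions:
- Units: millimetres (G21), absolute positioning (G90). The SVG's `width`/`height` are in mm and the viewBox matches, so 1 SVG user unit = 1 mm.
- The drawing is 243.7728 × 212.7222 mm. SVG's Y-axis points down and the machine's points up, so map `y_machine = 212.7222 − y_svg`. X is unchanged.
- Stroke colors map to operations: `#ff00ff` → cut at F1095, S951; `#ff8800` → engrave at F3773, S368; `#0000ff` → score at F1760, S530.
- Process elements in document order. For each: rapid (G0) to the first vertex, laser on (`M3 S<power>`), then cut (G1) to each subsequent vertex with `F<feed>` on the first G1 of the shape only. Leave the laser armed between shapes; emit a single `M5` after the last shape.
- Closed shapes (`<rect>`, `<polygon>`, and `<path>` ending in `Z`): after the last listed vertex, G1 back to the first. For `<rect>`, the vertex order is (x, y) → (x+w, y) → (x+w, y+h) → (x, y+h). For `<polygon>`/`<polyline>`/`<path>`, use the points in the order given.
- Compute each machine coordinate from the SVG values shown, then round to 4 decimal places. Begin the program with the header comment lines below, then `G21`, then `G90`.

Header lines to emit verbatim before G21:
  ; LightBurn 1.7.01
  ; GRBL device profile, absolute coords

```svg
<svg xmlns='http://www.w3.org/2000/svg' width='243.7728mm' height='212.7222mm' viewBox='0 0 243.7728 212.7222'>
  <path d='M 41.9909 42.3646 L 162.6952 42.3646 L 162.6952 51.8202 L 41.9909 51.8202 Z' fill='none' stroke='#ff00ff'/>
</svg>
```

; LightBurn 1.7.01
; GRBL device profile, absolute coords
G21
G90
G0 X41.9909 Y170.3576
M3 S951
G1 X162.6952 Y170.3576 F1095
G1 X162.6952 Y160.9020
G1 X41.9909 Y160.9020
G1 X41.9909 Y170.3576
M5

Since the viewBox matches the mm dimensions, user units are millimetres directly. The only transform is the Y-flip y_m = 212.7222 − y_svg.

Shape 1 is a rectangle drawn with `<path>`. Its stroke #ff00ff means cut at S951, F1095. After flipping Y the toolpath is (41.9909,170.3576) → (162.6952,170.3576) → (162.6952,160.9020) → (41.9909,160.9020) → (41.9909,170.3576), returning to the start.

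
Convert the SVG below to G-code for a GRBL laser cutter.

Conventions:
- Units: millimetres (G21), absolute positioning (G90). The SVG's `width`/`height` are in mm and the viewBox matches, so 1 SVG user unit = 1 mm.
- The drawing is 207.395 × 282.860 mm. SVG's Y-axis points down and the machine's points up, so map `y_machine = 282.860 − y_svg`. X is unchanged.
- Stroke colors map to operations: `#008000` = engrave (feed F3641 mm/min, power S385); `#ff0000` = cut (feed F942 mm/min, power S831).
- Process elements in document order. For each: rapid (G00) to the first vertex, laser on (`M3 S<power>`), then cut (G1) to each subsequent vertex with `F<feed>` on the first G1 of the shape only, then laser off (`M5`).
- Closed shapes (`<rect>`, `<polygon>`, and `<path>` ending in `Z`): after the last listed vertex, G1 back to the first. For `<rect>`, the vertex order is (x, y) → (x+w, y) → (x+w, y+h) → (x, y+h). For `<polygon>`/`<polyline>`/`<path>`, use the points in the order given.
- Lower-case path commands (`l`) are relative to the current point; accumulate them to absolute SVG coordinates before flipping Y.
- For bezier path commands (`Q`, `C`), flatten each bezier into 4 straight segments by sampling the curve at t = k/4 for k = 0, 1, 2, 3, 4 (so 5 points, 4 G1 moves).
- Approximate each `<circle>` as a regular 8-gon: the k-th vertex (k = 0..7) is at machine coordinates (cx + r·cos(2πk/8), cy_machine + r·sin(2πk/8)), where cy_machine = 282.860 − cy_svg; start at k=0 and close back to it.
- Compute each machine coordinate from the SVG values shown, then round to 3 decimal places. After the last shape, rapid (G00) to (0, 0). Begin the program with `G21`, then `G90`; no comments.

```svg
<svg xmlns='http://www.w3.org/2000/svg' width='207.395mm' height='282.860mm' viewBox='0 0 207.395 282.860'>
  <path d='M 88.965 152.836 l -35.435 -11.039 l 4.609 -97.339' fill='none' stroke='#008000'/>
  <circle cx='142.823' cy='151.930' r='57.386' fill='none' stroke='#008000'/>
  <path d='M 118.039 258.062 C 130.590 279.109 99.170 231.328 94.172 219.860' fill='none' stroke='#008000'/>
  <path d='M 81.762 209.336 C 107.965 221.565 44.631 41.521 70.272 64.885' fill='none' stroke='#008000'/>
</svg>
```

1 u = 1 mm; y_m = 282.860 − y.

[1] `<path>` open polyline, #008000→engrave S385 F3641: (88.965,130.024) → (53.530,141.063) → (58.139,238.402)

[2] `<circle>` circle, #008000→engrave S385 F3641: (200.209,130.930) → (183.401,171.508) → (142.823,188.316) → (102.245,171.508) → (85.437,130.930) → (102.245,90.352) → (142.823,73.544) → (183.401,90.352) → (200.209,130.930) (closed)

[3] `<path>` cubic bezier, #008000→engrave S385 F3641: (118.039,24.798) → (120.308,20.275) → (112.686,31.706) → (101.775,49.233) → (94.172,63.000)

[4] `<path>` cubic bezier, #008000→engrave S385 F3641: (81.762,73.524) → (87.415,94.221) → (76.228,149.925) → (64.935,203.542) → (70.272,217.975)

G21
G90
G00 X88.965 Y130.024
M3 S385
G1 X53.530 Y141.063 F3641
G1 X58.139 Y238.402
M5
G00 X200.209 Y130.930
M3 S385
G1 X183.401 Y171.508 F3641
G1 X142.823 Y188.316
G1 X102.245 Y171.508
G1 X85.437 Y130.930
G1 X102.245 Y90.352
G1 X142.823 Y73.544
G1 X183.401 Y90.352
G1 X200.209 Y130.930
M5
G00 X118.039 Y24.798
M3 S385
G1 X120.308 Y20.275 F3641
G1 X112.686 Y31.706
G1 X101.775 Y49.233
G1 X94.172 Y63.000
M5
G00 X81.762 Y73.524
M3 S385
G1 X87.415 Y94.221 F3641
G1 X76.228 Y149.925
G1 X64.935 Y203.542
G1 X70.272 Y217.975
M5
G00 X0.000 Y0.000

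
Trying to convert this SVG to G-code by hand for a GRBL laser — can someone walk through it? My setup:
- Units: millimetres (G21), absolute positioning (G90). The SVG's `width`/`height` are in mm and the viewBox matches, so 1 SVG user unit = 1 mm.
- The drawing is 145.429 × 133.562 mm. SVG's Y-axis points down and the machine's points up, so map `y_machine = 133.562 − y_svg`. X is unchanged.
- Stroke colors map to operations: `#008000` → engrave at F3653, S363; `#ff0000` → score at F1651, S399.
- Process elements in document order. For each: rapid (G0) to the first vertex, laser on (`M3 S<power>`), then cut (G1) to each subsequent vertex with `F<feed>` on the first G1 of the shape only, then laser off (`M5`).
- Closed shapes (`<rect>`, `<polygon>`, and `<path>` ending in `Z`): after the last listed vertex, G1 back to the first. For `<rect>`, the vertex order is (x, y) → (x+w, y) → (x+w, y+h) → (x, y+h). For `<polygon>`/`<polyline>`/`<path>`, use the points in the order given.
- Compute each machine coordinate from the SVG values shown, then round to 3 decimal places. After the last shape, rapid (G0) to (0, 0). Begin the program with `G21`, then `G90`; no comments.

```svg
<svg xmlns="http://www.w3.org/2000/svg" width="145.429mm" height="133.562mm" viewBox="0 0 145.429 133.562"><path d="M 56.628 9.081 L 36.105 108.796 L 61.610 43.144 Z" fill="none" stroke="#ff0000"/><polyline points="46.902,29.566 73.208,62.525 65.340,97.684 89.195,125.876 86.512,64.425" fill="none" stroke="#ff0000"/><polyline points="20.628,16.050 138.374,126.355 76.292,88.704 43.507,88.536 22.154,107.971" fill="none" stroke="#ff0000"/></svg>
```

Since the viewBox matches the mm dimensions, user units are millimetres directly. The only transform is the Y-flip y_m = 133.562 − y_svg.

Shape 1 is a closed polygon drawn with `<path>`. Its stroke #ff0000 means score at S399, F1651. After flipping Y the toolpath is (56.628,124.481) → (36.105,24.766) → (61.610,90.418) → (56.628,124.481), returning to the start.

Shape 2 is a open polyline drawn with `<polyline>`. Its stroke #ff0000 means score at S399, F1651. After flipping Y the toolpath is (46.902,103.996) → (73.208,71.037) → (65.340,35.878) → (89.195,7.686) → (86.512,69.137).

Shape 3 is a open polyline drawn with `<polyline>`. Its stroke #ff0000 means score at S399, F1651. After flipping Y the toolpath is (20.628,117.512) → (138.374,7.207) → (76.292,44.858) → (43.507,45.026) → (22.154,25.591).

G21
G90
G0 X56.628 Y124.481
M3 S399
G1 X36.105 Y24.766 F1651
G1 X61.610 Y90.418
G1 X56.628 Y124.481
M5
G0 X46.902 Y103.996
M3 S399
G1 X73.208 Y71.037 F1651
G1 X65.340 Y35.878
G1 X89.195 Y7.686
G1 X86.512 Y69.137
M5
G0 X20.628 Y117.512
M3 S399
G1 X138.374 Y7.207 F1651
G1 X76.292 Y44.858
G1 X43.507 Y45.026
G1 X22.154 Y25.591
M5
G0 X0.000 Y0.000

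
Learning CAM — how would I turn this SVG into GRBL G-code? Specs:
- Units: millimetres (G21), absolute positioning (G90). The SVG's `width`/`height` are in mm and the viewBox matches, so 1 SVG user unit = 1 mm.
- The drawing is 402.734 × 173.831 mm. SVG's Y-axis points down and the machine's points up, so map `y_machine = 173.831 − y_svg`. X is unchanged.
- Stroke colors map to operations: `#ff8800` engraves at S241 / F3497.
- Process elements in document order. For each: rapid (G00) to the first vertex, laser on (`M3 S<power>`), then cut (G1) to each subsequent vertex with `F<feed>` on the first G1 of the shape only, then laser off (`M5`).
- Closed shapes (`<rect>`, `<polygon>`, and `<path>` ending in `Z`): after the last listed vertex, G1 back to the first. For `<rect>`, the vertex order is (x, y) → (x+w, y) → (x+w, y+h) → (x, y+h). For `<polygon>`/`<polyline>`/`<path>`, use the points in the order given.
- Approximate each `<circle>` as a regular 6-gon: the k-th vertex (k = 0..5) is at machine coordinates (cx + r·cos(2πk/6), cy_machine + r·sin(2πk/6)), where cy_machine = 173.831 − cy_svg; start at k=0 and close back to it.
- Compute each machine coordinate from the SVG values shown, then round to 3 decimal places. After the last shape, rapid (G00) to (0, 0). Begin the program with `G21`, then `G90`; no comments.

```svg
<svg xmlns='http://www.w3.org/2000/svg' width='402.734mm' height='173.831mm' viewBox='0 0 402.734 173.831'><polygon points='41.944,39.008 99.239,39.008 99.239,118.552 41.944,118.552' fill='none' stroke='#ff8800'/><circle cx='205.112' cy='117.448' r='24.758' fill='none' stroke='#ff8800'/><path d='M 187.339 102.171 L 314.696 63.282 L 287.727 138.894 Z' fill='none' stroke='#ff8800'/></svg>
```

G21
G90
G00 X41.944 Y134.823
M3 S241
G1 X99.239 Y134.823 F3497
G1 X99.239 Y55.279
G1 X41.944 Y55.279
G1 X41.944 Y134.823
M5
G00 X229.870 Y56.383
M3 S241
G1 X217.491 Y77.824 F3497
G1 X192.733 Y77.824
G1 X180.354 Y56.383
G1 X192.733 Y34.942
G1 X217.491 Y34.942
G1 X229.870 Y56.383
M5
G00 X187.339 Y71.660
M3 S241
G1 X314.696 Y110.549 F3497
G1 X287.727 Y34.937
G1 X187.339 Y71.660
M5
G00 X0.000 Y0.000

1 u = 1 mm; y_m = 173.831 − y.

[1] `<polygon>` rectangle, #ff8800→engrave S241 F3497: (41.944,134.823) → (99.239,134.823) → (99.239,55.279) → (41.944,55.279) → (41.944,134.823) (closed)

[2] `<circle>` circle, #ff8800→engrave S241 F3497: (229.870,56.383) → (217.491,77.824) → (192.733,77.824) → (180.354,56.383) → (192.733,34.942) → (217.491,34.942) → (229.870,56.383) (closed)

[3] `<path>` closed polygon, #ff8800→engrave S241 F3497: (187.339,71.660) → (314.696,110.549) → (287.727,34.937) → (187.339,71.660) (closed)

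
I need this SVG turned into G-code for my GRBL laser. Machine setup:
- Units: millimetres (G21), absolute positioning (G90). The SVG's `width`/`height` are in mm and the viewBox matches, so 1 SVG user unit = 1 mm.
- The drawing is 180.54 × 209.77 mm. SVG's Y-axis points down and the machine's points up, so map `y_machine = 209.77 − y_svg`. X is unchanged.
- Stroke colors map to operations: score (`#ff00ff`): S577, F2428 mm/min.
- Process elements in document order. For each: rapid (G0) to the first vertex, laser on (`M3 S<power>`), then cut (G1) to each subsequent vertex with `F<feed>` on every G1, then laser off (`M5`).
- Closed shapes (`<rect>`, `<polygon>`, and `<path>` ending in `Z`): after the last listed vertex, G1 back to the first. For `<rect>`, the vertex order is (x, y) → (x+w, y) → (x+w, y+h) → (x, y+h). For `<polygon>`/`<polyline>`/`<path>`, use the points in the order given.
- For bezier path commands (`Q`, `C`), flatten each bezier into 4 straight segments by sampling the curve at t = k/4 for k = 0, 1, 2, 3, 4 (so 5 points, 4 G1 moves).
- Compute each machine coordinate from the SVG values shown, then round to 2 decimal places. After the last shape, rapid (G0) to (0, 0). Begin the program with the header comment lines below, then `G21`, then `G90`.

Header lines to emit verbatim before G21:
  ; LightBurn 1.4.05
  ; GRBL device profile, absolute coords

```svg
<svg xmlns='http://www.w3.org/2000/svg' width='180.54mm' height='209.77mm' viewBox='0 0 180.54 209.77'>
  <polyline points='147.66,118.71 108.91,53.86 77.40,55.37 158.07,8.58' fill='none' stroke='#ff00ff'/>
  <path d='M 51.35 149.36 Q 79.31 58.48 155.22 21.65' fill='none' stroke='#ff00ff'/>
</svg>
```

; LightBurn 1.4.05
; GRBL device profile, absolute coords
G21
G90
G0 X147.66 Y91.06
M3 S577
G1 X108.91 Y155.91 F2428
G1 X77.40 Y154.40 F2428
G1 X158.07 Y201.19 F2428
M5
G0 X51.35 Y60.41
M3 S577
G1 X68.33 Y102.47 F2428
G1 X91.30 Y137.78 F2428
G1 X120.26 Y166.33 F2428
G1 X155.22 Y188.12 F2428
M5
G0 X0.00 Y0.00

viewBox `0 0 180.54 209.77` with mm width/height → 1 unit = 1 mm. Flip: y_m = 209.77 − y_svg.

**Shape 1** — `<polyline>` open polyline, stroke `#ff00ff` → score (S577, F2428). Machine vertices: (147.66,91.06) → (108.91,155.91) → (77.40,154.40) → (158.07,201.19). Open path.

**Shape 2** — `<path>` quadratic bezier, stroke `#ff00ff` → score (S577, F2428). Control points (SVG): P0=(51.35,149.36), P1=(79.31,58.48), P2=(155.22,21.65); sampled at t=k/4. Machine vertices: (51.35,60.41) → (68.33,102.47) → (91.30,137.78) → (120.26,166.33) → (155.22,188.12). Open path.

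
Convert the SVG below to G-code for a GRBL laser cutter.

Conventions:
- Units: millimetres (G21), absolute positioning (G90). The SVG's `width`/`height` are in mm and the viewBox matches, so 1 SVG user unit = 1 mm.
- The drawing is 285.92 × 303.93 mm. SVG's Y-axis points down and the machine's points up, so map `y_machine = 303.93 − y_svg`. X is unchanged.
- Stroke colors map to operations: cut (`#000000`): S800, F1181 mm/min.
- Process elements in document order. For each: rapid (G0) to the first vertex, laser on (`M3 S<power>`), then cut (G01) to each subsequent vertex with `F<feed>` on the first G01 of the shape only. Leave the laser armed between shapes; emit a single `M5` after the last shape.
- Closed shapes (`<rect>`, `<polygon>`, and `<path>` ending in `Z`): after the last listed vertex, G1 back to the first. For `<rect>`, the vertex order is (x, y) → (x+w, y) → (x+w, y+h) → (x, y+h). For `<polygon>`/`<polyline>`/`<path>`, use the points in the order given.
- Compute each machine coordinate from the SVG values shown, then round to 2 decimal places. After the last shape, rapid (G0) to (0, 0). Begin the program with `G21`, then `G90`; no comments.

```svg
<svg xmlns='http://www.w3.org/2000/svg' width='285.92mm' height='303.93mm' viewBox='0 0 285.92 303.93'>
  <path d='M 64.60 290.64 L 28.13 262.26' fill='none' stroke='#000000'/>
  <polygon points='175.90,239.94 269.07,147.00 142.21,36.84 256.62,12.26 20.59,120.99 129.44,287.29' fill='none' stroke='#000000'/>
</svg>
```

G21
G90
G0 X64.60 Y13.29
M3 S800
G01 X28.13 Y41.67 F1181
G0 X175.90 Y63.99
M3 S800
G01 X269.07 Y156.93 F1181
G01 X142.21 Y267.09
G01 X256.62 Y291.67
G01 X20.59 Y182.94
G01 X129.44 Y16.64
G01 X175.90 Y63.99
M5
G0 X0.00 Y0.00

viewBox `0 0 285.92 303.93` with mm width/height → 1 unit = 1 mm. Flip: y_m = 303.93 − y_svg.

**Shape 1** — `<path>` line segment, stroke `#000000` → cut (S800, F1181). Machine vertices: (64.60,13.29) → (28.13,41.67). Open path.

**Shape 2** — `<polygon>` closed polygon, stroke `#000000` → cut (S800, F1181). Machine vertices: (175.90,63.99) → (269.07,156.93) → (142.21,267.09) → (256.62,291.67) → (20.59,182.94) → (129.44,16.64) → (175.90,63.99). Closed: final G1 returns to the first vertex.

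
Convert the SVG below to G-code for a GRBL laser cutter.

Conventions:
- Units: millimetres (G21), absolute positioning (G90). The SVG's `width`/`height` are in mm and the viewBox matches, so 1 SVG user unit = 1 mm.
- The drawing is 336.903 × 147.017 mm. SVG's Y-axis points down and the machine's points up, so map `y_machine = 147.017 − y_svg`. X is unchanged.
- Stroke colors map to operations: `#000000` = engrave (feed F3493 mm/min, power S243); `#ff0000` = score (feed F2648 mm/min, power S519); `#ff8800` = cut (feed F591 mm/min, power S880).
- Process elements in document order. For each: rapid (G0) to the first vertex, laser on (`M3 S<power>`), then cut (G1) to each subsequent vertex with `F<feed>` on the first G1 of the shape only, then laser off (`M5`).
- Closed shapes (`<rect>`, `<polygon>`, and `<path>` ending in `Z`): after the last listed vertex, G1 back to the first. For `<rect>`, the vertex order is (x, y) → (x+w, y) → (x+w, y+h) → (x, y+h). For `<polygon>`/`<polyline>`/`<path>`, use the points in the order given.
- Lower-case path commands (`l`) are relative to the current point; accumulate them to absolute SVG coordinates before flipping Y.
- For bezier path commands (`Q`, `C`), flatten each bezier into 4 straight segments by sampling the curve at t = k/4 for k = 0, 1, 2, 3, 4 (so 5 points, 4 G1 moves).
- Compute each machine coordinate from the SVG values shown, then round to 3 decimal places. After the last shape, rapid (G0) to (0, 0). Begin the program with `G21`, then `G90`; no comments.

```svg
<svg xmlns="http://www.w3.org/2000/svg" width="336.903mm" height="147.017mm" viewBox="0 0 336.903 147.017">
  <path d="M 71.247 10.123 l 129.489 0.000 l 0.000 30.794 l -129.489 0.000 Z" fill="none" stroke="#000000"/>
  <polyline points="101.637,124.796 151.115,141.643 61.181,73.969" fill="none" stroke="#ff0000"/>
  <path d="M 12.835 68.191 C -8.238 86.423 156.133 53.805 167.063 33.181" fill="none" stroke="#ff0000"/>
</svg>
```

G21
G90
G0 X71.247 Y136.894
M3 S243
G1 X200.736 Y136.894 F3493
G1 X200.736 Y106.100
G1 X71.247 Y106.100
G1 X71.247 Y136.894
M5
G0 X101.637 Y22.221
M3 S519
G1 X151.115 Y5.374 F2648
G1 X61.181 Y73.048
M5
G0 X12.835 Y78.826
M3 S519
G1 X26.506 Y73.704 F2648
G1 X77.948 Y81.760
G1 X135.390 Y97.101
G1 X167.063 Y113.836
M5
G0 X0.000 Y0.000

Since the viewBox matches the mm dimensions, user units are millimetres directly. The only transform is the Y-flip y_m = 147.017 − y_svg.

Shape 1 is a rectangle drawn with `<path>`. Its stroke #000000 means engrave at S243, F3493. After flipping Y the toolpath is (71.247,136.894) → (200.736,136.894) → (200.736,106.100) → (71.247,106.100) → (71.247,136.894), returning to the start.

Shape 2 is a open polyline drawn with `<polyline>`. Its stroke #ff0000 means score at S519, F2648. After flipping Y the toolpath is (101.637,22.221) → (151.115,5.374) → (61.181,73.048).

Shape 3 is a cubic bezier drawn with `<path>`. Its stroke #ff0000 means score at S519, F2648. After flipping Y the toolpath is (12.835,78.826) → (26.506,73.704) → (77.948,81.760) → (135.390,97.101) → (167.063,113.836).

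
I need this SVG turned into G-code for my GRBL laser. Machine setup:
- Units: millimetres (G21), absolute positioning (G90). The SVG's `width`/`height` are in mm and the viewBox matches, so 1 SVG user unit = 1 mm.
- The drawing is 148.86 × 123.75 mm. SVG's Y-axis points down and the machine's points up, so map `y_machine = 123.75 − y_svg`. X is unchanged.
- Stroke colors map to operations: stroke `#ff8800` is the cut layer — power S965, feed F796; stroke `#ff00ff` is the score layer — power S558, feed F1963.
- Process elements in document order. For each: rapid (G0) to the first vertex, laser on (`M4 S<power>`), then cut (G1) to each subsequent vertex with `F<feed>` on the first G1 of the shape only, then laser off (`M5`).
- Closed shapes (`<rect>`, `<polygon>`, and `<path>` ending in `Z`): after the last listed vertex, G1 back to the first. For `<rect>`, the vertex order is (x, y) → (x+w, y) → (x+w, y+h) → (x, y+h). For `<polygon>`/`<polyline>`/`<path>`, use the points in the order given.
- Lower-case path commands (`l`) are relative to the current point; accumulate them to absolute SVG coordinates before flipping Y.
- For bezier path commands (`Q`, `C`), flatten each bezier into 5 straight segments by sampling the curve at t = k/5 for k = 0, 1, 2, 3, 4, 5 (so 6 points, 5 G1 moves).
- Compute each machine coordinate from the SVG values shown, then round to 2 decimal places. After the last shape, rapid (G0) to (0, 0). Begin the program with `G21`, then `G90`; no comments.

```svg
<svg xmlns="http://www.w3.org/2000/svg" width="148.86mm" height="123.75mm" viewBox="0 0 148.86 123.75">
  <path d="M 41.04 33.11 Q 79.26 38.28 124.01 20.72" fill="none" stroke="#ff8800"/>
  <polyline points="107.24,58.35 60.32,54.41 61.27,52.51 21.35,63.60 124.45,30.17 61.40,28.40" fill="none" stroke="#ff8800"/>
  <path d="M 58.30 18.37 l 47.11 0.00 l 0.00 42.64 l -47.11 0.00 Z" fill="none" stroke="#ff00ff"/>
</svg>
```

viewBox `0 0 148.86 123.75` with mm width/height → 1 unit = 1 mm. Flip: y_m = 123.75 − y_svg.

**Shape 1** — `<path>` quadratic bezier, stroke `#ff8800` → cut (S965, F796). Control points (SVG): P0=(41.04,33.11), P1=(79.26,38.28), P2=(124.01,20.72); sampled at t=k/5. Machine vertices: (41.04,90.64) → (56.59,89.48) → (72.66,90.14) → (89.25,92.62) → (106.37,96.92) → (124.01,103.03). Open path.

**Shape 2** — `<polyline>` open polyline, stroke `#ff8800` → cut (S965, F796). Machine vertices: (107.24,65.40) → (60.32,69.34) → (61.27,71.24) → (21.35,60.15) → (124.45,93.58) → (61.40,95.35). Open path.

**Shape 3** — `<path>` rectangle, stroke `#ff00ff` → score (S558, F1963). Machine vertices: (58.30,105.38) → (105.41,105.38) → (105.41,62.74) → (58.30,62.74) → (58.30,105.38). Closed: final G1 returns to the first vertex.

G21
G90
G0 X41.04 Y90.64
M4 S965
G1 X56.59 Y89.48 F796
G1 X72.66 Y90.14
G1 X89.25 Y92.62
G1 X106.37 Y96.92
G1 X124.01 Y103.03
M5
G0 X107.24 Y65.40
M4 S965
G1 X60.32 Y69.34 F796
G1 X61.27 Y71.24
G1 X21.35 Y60.15
G1 X124.45 Y93.58
G1 X61.40 Y95.35
M5
G0 X58.30 Y105.38
M4 S558
G1 X105.41 Y105.38 F1963
G1 X105.41 Y62.74
G1 X58.30 Y62.74
G1 X58.30 Y105.38
M5
G0 X0.00 Y0.00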